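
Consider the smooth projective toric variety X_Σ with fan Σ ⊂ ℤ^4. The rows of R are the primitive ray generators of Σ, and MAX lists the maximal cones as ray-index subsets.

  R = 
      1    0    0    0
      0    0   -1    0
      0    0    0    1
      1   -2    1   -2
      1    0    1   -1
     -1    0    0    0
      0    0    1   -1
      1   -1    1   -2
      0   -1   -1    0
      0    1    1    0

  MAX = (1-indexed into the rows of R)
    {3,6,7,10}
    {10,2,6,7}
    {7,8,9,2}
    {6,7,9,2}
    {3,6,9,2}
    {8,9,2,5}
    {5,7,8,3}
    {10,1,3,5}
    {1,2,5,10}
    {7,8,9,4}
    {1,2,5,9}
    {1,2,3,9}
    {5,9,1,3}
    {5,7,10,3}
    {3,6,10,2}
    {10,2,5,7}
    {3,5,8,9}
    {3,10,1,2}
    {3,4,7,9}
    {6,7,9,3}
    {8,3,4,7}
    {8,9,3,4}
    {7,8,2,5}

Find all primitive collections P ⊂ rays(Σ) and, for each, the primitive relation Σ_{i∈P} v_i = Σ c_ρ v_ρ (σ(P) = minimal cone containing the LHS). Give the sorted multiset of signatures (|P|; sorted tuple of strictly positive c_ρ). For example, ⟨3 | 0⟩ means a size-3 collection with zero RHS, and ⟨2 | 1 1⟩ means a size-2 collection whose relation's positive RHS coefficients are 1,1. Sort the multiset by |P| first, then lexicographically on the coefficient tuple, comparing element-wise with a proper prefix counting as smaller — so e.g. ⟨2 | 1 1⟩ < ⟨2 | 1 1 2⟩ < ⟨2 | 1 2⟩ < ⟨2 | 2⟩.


The 17 primitive collections of Σ (r=10, n=4):

  {1,6}:  v_{1} + v_{6} = 0  so sig = ⟨2 | 0⟩
  {9,10}:  v_{9} + v_{10} = 0  so sig = ⟨2 | 0⟩
  {1,7}:  v_{1} + v_{7} = v_{5}  so sig = ⟨2 | 1⟩
  {5,6}:  v_{5} + v_{6} = v_{7}  so sig = ⟨2 | 1⟩
  {2,4}:  v_{2} + v_{4} = v_{8} + v_{9}  so sig = ⟨2 | 1 1⟩
  {8,10}:  v_{8} + v_{10} = v_{5} + v_{7}  so sig = ⟨2 | 1 1⟩
  {4,10}:  v_{4} + v_{10} = v_{3} + v_{7} + v_{8}  so sig = ⟨2 | 1 1 1⟩
  {1,4}:  v_{1} + v_{4} = v_{3} + v_{5} + v_{8} + v_{9}  so sig = ⟨2 | 1 1 1 1⟩
  {1,8}:  v_{1} + v_{8} = 2·v_{5} + v_{9}  so sig = ⟨2 | 1 2⟩
  {4,5}:  v_{4} + v_{5} = v_{3} + 2·v_{8}  so sig = ⟨2 | 1 2⟩
  {6,8}:  v_{6} + v_{8} = 2·v_{7} + v_{9}  so sig = ⟨2 | 1 2⟩
  {4,6}:  v_{4} + v_{6} = v_{3} + 3·v_{7} + 2·v_{9}  so sig = ⟨2 | 1 2 3⟩
  {2,3,7}:  v_{2} + v_{3} + v_{7} = 0  so sig = ⟨3 | 0⟩
  {2,3,5}:  v_{2} + v_{3} + v_{5} = v_{1}  so sig = ⟨3 | 1⟩
  {5,7,9}:  v_{5} + v_{7} + v_{9} = v_{8}  so sig = ⟨3 | 1⟩
  {2,3,8}:  v_{2} + v_{3} + v_{8} = v_{5} + v_{9}  so sig = ⟨3 | 1 1⟩
  {3,7,8,9}:  v_{3} + v_{7} + v_{8} + v_{9} = v_{4}  so sig = ⟨4 | 1⟩

Hence PRS(X_Σ) =
    ⟨2 | 0⟩
    ⟨2 | 0⟩
    ⟨2 | 1⟩
    ⟨2 | 1⟩
    ⟨2 | 1 1⟩
    ⟨2 | 1 1⟩
    ⟨2 | 1 1 1⟩
    ⟨2 | 1 1 1 1⟩
    ⟨2 | 1 2⟩
    ⟨2 | 1 2⟩
    ⟨2 | 1 2⟩
    ⟨2 | 1 2 3⟩
    ⟨3 | 0⟩
    ⟨3 | 1⟩
    ⟨3 | 1⟩
    ⟨3 | 1 1⟩
    ⟨4 | 1⟩


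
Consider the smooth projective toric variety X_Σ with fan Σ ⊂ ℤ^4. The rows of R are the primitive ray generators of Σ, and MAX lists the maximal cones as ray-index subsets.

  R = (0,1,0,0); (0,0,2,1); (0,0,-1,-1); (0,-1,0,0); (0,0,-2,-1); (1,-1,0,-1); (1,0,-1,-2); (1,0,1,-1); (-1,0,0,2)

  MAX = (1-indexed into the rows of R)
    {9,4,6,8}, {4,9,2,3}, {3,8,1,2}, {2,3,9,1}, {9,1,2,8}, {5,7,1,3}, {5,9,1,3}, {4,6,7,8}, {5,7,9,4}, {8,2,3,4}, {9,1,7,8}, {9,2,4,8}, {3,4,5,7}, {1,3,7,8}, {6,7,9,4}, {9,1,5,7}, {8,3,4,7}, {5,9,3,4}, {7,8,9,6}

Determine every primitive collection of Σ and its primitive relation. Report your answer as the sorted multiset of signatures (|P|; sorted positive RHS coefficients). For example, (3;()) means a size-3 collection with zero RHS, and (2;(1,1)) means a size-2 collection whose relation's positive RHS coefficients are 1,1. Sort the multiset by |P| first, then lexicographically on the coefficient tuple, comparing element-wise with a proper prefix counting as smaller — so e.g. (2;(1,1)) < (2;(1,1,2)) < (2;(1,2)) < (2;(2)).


11 minimal non-faces of Δ(Σ) (on 9 rays):

  • {1,4}:  v_{1} + v_{4} = 0  →  sig = (2;())
  • {2,5}:  v_{2} + v_{5} = 0  →  sig = (2;())
  • {2,7}:  v_{2} + v_{7} = v_{8}  →  sig = (2;(1))
  • {5,8}:  v_{5} + v_{8} = v_{7}  →  sig = (2;(1))
  • {3,6}:  v_{3} + v_{6} = v_{4} + v_{7}  →  sig = (2;(1,1))
  • {1,6}:  v_{1} + v_{6} = v_{7} + v_{8} + v_{9}  →  sig = (2;(1,1,1))
  • {2,6}:  v_{2} + v_{6} = v_{4} + 2·v_{8} + v_{9}  →  sig = (2;(1,1,2))
  • {5,6}:  v_{5} + v_{6} = v_{4} + 2·v_{7} + v_{9}  →  sig = (2;(1,1,2))
  • {3,8,9}:  v_{3} + v_{8} + v_{9} = 0  →  sig = (3;())
  • {3,7,9}:  v_{3} + v_{7} + v_{9} = v_{5}  →  sig = (3;(1))
  • {4,7,8,9}:  v_{4} + v_{7} + v_{8} + v_{9} = v_{6}  →  sig = (4;(1))

Hence PRS(X_Σ) =
[(2;()), (2;()), (2;(1)), (2;(1)), (2;(1,1)), (2;(1,1,1)), (2;(1,1,2)), (2;(1,1,2)), (3;()), (3;(1)), (4;(1))]


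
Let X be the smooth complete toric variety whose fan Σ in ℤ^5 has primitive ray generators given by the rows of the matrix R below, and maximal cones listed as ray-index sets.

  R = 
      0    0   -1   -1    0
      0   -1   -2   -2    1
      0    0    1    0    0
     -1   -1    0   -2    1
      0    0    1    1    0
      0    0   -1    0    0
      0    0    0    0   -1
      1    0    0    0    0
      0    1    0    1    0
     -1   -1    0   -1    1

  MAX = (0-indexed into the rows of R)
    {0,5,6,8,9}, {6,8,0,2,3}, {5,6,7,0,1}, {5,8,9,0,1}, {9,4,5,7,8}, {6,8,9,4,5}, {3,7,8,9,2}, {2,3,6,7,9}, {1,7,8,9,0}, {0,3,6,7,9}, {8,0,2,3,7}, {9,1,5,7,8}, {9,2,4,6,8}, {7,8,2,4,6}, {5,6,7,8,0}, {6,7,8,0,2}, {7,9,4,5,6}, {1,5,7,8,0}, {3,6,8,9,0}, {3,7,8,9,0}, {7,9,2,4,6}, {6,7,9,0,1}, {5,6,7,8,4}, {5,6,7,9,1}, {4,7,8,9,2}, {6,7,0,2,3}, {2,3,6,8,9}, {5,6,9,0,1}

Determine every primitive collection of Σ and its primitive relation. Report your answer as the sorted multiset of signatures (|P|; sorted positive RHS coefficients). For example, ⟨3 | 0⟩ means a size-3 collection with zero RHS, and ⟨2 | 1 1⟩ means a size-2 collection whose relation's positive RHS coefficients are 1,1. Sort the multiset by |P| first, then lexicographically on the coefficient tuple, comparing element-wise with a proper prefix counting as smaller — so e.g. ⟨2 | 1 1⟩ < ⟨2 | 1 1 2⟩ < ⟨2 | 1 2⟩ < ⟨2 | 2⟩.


|primitive collections| = 12. Relations:

  {0,4}:  v_{0} + v_{4} = 0  →  sig = ⟨2 | 0⟩
  {2,5}:  v_{2} + v_{5} = 0  →  sig = ⟨2 | 0⟩
  {3,4}:  v_{3} + v_{4} = v_{2} + v_{9}  →  sig = ⟨2 | 1 1⟩
  {3,5}:  v_{3} + v_{5} = v_{0} + v_{9}  →  sig = ⟨2 | 1 1⟩
  {1,2}:  v_{1} + v_{2} = v_{0} + v_{7} + v_{9}  →  sig = ⟨2 | 1 1 1⟩
  {1,4}:  v_{1} + v_{4} = v_{5} + v_{7} + v_{9}  →  sig = ⟨2 | 1 1 1⟩
  {1,3}:  v_{1} + v_{3} = 2·v_{0} + v_{7} + 2·v_{9}  →  sig = ⟨2 | 1 2 2⟩
  {0,2,9}:  v_{0} + v_{2} + v_{9} = v_{3}  →  sig = ⟨3 | 1⟩
  {1,6,8}:  v_{1} + v_{6} + v_{8} = v_{0} + v_{5}  →  sig = ⟨3 | 1 1⟩
  {6,7,8,9}:  v_{6} + v_{7} + v_{8} + v_{9} = 0  →  sig = ⟨4 | 0⟩
  {0,5,7,9}:  v_{0} + v_{5} + v_{7} + v_{9} = v_{1}  →  sig = ⟨4 | 1⟩
  {3,6,7,8}:  v_{3} + v_{6} + v_{7} + v_{8} = v_{0} + v_{2}  →  sig = ⟨4 | 1 1⟩

Signatures (|P|; sorted positive RHS coefficients), sorted:
    ⟨2 | 0⟩
    ⟨2 | 0⟩
    ⟨2 | 1 1⟩
    ⟨2 | 1 1⟩
    ⟨2 | 1 1 1⟩
    ⟨2 | 1 1 1⟩
    ⟨2 | 1 2 2⟩
    ⟨3 | 1⟩
    ⟨3 | 1 1⟩
    ⟨4 | 0⟩
    ⟨4 | 1⟩
    ⟨4 | 1 1⟩


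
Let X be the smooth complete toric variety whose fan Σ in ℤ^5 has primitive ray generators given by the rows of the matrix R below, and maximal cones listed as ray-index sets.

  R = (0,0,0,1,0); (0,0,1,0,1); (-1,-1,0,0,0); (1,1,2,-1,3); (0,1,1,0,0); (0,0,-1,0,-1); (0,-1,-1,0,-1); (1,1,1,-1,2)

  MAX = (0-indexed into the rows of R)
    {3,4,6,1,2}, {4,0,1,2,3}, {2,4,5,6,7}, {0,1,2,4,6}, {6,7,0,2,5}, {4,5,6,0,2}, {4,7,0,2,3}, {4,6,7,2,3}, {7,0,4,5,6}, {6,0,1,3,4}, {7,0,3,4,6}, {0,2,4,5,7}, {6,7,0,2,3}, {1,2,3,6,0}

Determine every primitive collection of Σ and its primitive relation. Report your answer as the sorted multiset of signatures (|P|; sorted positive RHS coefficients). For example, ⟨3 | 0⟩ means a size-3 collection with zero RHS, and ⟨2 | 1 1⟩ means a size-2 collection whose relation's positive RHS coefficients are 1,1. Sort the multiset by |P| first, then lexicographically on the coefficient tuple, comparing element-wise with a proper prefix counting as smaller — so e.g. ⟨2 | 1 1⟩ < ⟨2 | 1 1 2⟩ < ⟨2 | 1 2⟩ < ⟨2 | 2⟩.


5 collections generate NE(X_Σ); each relation:

  P = {1,5}:  v_{1} + v_{5} = 0 — sig = ⟨2 | 0⟩
  P = {1,7}:  v_{1} + v_{7} = v_{3} — sig = ⟨2 | 1⟩
  P = {3,5}:  v_{3} + v_{5} = v_{7} — sig = ⟨2 | 1⟩
  P = {0,2,4,6,7}:  v_{0} + v_{2} + v_{4} + v_{6} + v_{7} = v_{1} — sig = ⟨5 | 1⟩
  P = {0,2,3,4,6}:  v_{0} + v_{2} + v_{3} + v_{4} + v_{6} = 2·v_{1} — sig = ⟨5 | 2⟩

Sorted signature multiset PRS(X):
    ⟨2 | 0⟩
    ⟨2 | 1⟩
    ⟨2 | 1⟩
    ⟨5 | 1⟩
    ⟨5 | 2⟩


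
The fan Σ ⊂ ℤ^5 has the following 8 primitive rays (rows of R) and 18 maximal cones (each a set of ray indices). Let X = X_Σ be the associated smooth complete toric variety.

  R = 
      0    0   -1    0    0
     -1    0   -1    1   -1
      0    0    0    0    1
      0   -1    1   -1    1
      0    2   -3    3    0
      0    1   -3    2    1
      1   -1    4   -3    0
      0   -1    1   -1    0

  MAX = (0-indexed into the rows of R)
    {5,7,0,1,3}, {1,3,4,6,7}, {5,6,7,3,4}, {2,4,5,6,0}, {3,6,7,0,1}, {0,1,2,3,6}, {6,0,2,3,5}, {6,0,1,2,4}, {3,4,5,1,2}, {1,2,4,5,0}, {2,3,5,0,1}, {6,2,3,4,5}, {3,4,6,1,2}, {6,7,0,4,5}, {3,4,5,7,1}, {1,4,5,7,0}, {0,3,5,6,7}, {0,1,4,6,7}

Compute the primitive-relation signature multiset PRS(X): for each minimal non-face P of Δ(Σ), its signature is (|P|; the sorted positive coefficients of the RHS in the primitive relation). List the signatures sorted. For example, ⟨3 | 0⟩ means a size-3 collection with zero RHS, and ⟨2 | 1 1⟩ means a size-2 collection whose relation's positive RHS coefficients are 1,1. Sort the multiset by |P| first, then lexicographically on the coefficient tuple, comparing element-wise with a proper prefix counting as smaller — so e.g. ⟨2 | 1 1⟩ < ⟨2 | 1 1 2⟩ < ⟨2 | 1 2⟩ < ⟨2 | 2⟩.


Primitive collections (3):

  {2,7}:  v_{2} + v_{7} = v_{3}  →  sig = ⟨2 | 1⟩
  {1,5,6}:  v_{1} + v_{5} + v_{6} = 0  →  sig = ⟨3 | 0⟩
  {0,3,4}:  v_{0} + v_{3} + v_{4} = v_{5}  →  sig = ⟨3 | 1⟩

Hence PRS(X_Σ) =
{ ⟨2 | 1⟩,  ⟨3 | 0⟩,  ⟨3 | 1⟩ }


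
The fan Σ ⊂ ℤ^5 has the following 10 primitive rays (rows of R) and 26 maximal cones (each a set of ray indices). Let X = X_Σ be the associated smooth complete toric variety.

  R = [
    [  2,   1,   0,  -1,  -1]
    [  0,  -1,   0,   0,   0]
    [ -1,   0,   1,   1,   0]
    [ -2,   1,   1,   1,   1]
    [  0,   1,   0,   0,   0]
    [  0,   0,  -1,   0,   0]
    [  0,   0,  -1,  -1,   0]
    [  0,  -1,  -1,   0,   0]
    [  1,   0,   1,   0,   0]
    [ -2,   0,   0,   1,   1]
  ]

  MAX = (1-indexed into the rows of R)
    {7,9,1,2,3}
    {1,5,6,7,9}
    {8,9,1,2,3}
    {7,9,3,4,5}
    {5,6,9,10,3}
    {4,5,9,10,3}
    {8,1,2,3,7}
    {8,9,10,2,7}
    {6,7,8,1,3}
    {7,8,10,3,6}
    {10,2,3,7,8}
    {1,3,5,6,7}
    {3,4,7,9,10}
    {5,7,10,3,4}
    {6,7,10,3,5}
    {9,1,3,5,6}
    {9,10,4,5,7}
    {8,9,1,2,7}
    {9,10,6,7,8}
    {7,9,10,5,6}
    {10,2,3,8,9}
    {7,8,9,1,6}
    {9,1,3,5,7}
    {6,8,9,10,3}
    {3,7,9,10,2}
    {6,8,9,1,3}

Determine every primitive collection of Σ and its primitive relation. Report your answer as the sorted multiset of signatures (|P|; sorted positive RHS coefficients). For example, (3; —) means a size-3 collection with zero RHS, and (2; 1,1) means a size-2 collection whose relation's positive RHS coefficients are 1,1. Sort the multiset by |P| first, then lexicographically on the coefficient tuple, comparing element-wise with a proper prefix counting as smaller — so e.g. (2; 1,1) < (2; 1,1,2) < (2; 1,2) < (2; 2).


11 minimal non-faces of Δ(Σ) (on 10 rays):

  P={2,5}:  v_{2} + v_{5} = 0  so sig = (2; —)
  P={1,10}:  v_{1} + v_{10} = v_{5}  so sig = (2; 1)
  P={2,6}:  v_{2} + v_{6} = v_{8}  so sig = (2; 1)
  P={4,8}:  v_{4} + v_{8} = v_{10}  so sig = (2; 1)
  P={5,8}:  v_{5} + v_{8} = v_{6}  so sig = (2; 1)
  P={4,6}:  v_{4} + v_{6} = v_{5} + v_{10}  so sig = (2; 1,1)
  P={2,4}:  v_{2} + v_{4} = v_{3} + v_{7} + v_{9} + v_{10}  so sig = (2; 1,1,1,1)
  P={1,4}:  v_{1} + v_{4} = v_{3} + 2·v_{5} + v_{7} + v_{9}  so sig = (2; 1,1,1,2)
  P={3,6,7,9}:  v_{3} + v_{6} + v_{7} + v_{9} = 0  so sig = (4; —)
  P={3,7,8,9}:  v_{3} + v_{7} + v_{8} + v_{9} = v_{2}  so sig = (4; 1)
  P={3,5,7,9,10}:  v_{3} + v_{5} + v_{7} + v_{9} + v_{10} = v_{4}  so sig = (5; 1)

Sorted signature multiset PRS(X):
    (2; —)
    (2; 1)
    (2; 1)
    (2; 1)
    (2; 1)
    (2; 1,1)
    (2; 1,1,1,1)
    (2; 1,1,1,2)
    (4; —)
    (4; 1)
    (5; 1)


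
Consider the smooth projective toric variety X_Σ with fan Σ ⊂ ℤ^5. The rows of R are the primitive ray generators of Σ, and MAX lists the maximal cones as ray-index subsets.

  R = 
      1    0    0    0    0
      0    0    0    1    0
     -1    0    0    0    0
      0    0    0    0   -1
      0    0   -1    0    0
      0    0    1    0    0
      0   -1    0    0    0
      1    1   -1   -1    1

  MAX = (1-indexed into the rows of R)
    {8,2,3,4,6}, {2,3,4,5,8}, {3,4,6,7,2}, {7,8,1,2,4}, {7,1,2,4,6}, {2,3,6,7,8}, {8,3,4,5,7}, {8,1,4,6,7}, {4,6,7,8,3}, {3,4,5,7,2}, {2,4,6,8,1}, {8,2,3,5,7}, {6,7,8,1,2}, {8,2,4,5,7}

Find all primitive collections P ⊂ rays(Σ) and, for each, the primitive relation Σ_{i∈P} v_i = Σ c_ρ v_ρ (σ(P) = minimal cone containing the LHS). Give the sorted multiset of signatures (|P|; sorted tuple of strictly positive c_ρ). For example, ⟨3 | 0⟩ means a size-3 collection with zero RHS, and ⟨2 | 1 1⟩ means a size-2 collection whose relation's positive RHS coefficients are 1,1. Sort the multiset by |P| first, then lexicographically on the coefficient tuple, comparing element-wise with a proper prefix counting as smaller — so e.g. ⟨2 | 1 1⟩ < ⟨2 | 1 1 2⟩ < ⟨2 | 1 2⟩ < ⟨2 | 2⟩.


|primitive collections| = 5. Relations:

  • {1,3}:  v_{1} + v_{3} = 0 — sig = ⟨2 | 0⟩
  • {5,6}:  v_{5} + v_{6} = 0 — sig = ⟨2 | 0⟩
  • {1,5}:  v_{1} + v_{5} = v_{2} + v_{4} + v_{7} + v_{8} — sig = ⟨2 | 1 1 1 1⟩
  • {2,3,4,7,8}:  v_{2} + v_{3} + v_{4} + v_{7} + v_{8} = v_{5} — sig = ⟨5 | 1⟩
  • {2,4,6,7,8}:  v_{2} + v_{4} + v_{6} + v_{7} + v_{8} = v_{1} — sig = ⟨5 | 1⟩

Hence PRS(X_Σ) =
{ ⟨2 | 0⟩ ×2,  ⟨2 | 1 1 1 1⟩,  ⟨5 | 1⟩ ×2 }


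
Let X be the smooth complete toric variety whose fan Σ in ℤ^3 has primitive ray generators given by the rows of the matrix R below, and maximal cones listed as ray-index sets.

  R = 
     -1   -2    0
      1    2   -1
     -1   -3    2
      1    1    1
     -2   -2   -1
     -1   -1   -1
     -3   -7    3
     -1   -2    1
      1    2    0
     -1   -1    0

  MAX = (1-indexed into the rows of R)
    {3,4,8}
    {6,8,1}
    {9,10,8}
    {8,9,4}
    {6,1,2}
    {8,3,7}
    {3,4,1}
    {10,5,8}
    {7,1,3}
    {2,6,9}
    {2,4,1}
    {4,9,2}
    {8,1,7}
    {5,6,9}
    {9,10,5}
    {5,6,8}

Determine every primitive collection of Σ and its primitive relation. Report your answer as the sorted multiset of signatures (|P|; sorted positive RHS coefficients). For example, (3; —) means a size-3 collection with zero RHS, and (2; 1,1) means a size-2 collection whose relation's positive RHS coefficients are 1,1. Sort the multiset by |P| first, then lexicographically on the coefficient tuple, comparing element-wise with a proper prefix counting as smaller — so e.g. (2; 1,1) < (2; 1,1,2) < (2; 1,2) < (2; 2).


|primitive collections| = 25. Relations:

  P={1,9}:  v_{1} + v_{9} = 0  ⟹  sig = (2; —)
  P={2,8}:  v_{2} + v_{8} = 0  ⟹  sig = (2; —)
  P={4,6}:  v_{4} + v_{6} = 0  ⟹  sig = (2; —)
  P={4,5}:  v_{4} + v_{5} = v_{10}  ⟹  sig = (2; 1)
  P={6,10}:  v_{6} + v_{10} = v_{5}  ⟹  sig = (2; 1)
  P={1,10}:  v_{1} + v_{10} = v_{6} + v_{8}  ⟹  sig = (2; 1,1)
  P={2,3}:  v_{2} + v_{3} = v_{1} + v_{4}  ⟹  sig = (2; 1,1)
  P={2,7}:  v_{2} + v_{7} = v_{1} + v_{3}  ⟹  sig = (2; 1,1)
  P={2,10}:  v_{2} + v_{10} = v_{6} + v_{9}  ⟹  sig = (2; 1,1)
  P={3,6}:  v_{3} + v_{6} = v_{1} + v_{8}  ⟹  sig = (2; 1,1)
  P={3,9}:  v_{3} + v_{9} = v_{4} + v_{8}  ⟹  sig = (2; 1,1)
  P={4,10}:  v_{4} + v_{10} = v_{8} + v_{9}  ⟹  sig = (2; 1,1)
  P={7,9}:  v_{7} + v_{9} = v_{3} + v_{8}  ⟹  sig = (2; 1,1)
  P={5,7}:  v_{5} + v_{7} = v_{1} + v_{6} + 3·v_{8}  ⟹  sig = (2; 1,1,3)
  P={1,5}:  v_{1} + v_{5} = 2·v_{6} + v_{8}  ⟹  sig = (2; 1,2)
  P={2,5}:  v_{2} + v_{5} = 2·v_{6} + v_{9}  ⟹  sig = (2; 1,2)
  P={3,5}:  v_{3} + v_{5} = v_{6} + 2·v_{8}  ⟹  sig = (2; 1,2)
  P={7,10}:  v_{7} + v_{10} = v_{1} + 3·v_{8}  ⟹  sig = (2; 1,3)
  P={3,10}:  v_{3} + v_{10} = 2·v_{8}  ⟹  sig = (2; 2)
  P={4,7}:  v_{4} + v_{7} = 2·v_{3}  ⟹  sig = (2; 2)
  P={6,7}:  v_{6} + v_{7} = 2·v_{1} + 2·v_{8}  ⟹  sig = (2; 2,2)
  P={1,3,8}:  v_{1} + v_{3} + v_{8} = v_{7}  ⟹  sig = (3; 1)
  P={1,4,8}:  v_{1} + v_{4} + v_{8} = v_{3}  ⟹  sig = (3; 1)
  P={6,8,9}:  v_{6} + v_{8} + v_{9} = v_{10}  ⟹  sig = (3; 1)
  P={5,8,9}:  v_{5} + v_{8} + v_{9} = 2·v_{10}  ⟹  sig = (3; 2)

so the primitive-relation signature multiset is
    |P|=2: 21 collections, coeffs (), (), (), (1), (1), (1,1), (1,1), (1,1), (1,1), (1,1), (1,1), (1,1), (1,1), (1,1,3), (1,2), (1,2), (1,2), (1,3), (2), (2), (2,2)
    |P|=3: 4 collections, coeffs (1), (1), (1), (2)


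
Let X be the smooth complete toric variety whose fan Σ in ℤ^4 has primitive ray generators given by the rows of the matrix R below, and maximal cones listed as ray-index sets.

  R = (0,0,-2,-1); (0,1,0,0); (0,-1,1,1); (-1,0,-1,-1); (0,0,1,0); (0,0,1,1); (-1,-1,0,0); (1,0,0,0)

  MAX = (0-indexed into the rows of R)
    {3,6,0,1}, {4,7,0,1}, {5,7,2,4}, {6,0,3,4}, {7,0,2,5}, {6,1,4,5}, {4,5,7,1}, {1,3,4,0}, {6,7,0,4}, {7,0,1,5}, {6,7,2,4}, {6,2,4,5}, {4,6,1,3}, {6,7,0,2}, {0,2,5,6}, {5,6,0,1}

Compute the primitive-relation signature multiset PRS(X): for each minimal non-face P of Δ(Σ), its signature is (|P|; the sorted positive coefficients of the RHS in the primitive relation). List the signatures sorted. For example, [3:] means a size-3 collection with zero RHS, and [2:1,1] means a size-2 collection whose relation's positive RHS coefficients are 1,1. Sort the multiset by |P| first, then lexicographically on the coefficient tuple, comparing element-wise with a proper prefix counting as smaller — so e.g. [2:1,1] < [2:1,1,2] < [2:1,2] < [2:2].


Minimal non-faces — 9 found among 8 rays, 16 max cones:

  P={1,2}:  v_{1} + v_{2} = v_{5}  →  sig = [2:1]
  P={2,3}:  v_{2} + v_{3} = v_{6}  →  sig = [2:1]
  P={3,5}:  v_{3} + v_{5} = v_{1} + v_{6}  →  sig = [2:1,1]
  P={3,7}:  v_{3} + v_{7} = v_{0} + v_{4}  →  sig = [2:1,1]
  P={0,4,5}:  v_{0} + v_{4} + v_{5} = 0  →  sig = [3:]
  P={1,6,7}:  v_{1} + v_{6} + v_{7} = 0  →  sig = [3:]
  P={5,6,7}:  v_{5} + v_{6} + v_{7} = v_{2}  →  sig = [3:1]
  P={0,2,4}:  v_{0} + v_{2} + v_{4} = v_{6} + v_{7}  →  sig = [3:1,1]
  P={0,1,4,6}:  v_{0} + v_{1} + v_{4} + v_{6} = v_{3}  →  sig = [4:1]

Sorted signature multiset PRS(X):
{ [2:1] ×2,  [2:1,1] ×2,  [3:] ×2,  [3:1],  [3:1,1],  [4:1] }


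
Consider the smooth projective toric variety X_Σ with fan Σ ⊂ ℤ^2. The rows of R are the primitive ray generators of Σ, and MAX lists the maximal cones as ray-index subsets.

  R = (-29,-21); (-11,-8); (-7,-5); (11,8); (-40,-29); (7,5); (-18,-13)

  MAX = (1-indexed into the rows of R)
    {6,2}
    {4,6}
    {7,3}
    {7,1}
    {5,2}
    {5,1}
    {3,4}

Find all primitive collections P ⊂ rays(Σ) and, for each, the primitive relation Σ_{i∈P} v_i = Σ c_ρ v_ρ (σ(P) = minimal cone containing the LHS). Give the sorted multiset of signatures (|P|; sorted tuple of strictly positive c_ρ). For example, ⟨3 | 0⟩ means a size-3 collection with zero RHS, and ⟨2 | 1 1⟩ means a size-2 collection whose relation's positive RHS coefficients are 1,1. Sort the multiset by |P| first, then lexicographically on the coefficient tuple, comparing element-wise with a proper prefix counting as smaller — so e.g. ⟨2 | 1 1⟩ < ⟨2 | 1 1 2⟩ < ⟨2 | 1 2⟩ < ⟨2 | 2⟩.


Σ has 14 primitive collections:

  • {2,4}:  v_{2} + v_{4} = 0 ; sig = ⟨2 | 0⟩
  • {3,6}:  v_{3} + v_{6} = 0 ; sig = ⟨2 | 0⟩
  • {1,2}:  v_{1} + v_{2} = v_{5} ; sig = ⟨2 | 1⟩
  • {1,4}:  v_{1} + v_{4} = v_{7} ; sig = ⟨2 | 1⟩
  • {2,3}:  v_{2} + v_{3} = v_{7} ; sig = ⟨2 | 1⟩
  • {2,7}:  v_{2} + v_{7} = v_{1} ; sig = ⟨2 | 1⟩
  • {4,5}:  v_{4} + v_{5} = v_{1} ; sig = ⟨2 | 1⟩
  • {4,7}:  v_{4} + v_{7} = v_{3} ; sig = ⟨2 | 1⟩
  • {6,7}:  v_{6} + v_{7} = v_{2} ; sig = ⟨2 | 1⟩
  • {3,5}:  v_{3} + v_{5} = v_{1} + v_{7} ; sig = ⟨2 | 1 1⟩
  • {1,3}:  v_{1} + v_{3} = 2·v_{7} ; sig = ⟨2 | 2⟩
  • {1,6}:  v_{1} + v_{6} = 2·v_{2} ; sig = ⟨2 | 2⟩
  • {5,7}:  v_{5} + v_{7} = 2·v_{1} ; sig = ⟨2 | 2⟩
  • {5,6}:  v_{5} + v_{6} = 3·v_{2} ; sig = ⟨2 | 3⟩

Sorted signature multiset PRS(X):
    |P|=2: 14 collections, coeffs (), (), (1), (1), (1), (1), (1), (1), (1), (1,1), (2), (2), (2), (3)


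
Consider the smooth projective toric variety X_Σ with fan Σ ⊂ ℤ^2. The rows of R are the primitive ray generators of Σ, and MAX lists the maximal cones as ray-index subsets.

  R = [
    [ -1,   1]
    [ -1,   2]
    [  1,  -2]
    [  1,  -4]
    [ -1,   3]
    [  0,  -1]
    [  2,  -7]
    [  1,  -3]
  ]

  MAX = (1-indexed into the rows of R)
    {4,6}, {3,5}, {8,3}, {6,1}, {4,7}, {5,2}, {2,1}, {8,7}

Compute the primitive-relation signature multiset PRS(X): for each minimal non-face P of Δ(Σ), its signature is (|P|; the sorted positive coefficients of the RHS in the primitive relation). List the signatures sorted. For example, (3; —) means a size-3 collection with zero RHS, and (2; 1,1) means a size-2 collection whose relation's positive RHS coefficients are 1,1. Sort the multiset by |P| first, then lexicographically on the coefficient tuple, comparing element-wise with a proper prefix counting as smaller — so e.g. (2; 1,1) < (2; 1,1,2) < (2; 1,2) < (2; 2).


20 minimal non-faces of Δ(Σ) (on 8 rays):

  P = {2,3}:  v_{2} + v_{3} = 0  so sig = (2; —)
  P = {5,8}:  v_{5} + v_{8} = 0  so sig = (2; —)
  P = {1,3}:  v_{1} + v_{3} = v_{6}  so sig = (2; 1)
  P = {2,6}:  v_{2} + v_{6} = v_{1}  so sig = (2; 1)
  P = {2,8}:  v_{2} + v_{8} = v_{6}  so sig = (2; 1)
  P = {3,6}:  v_{3} + v_{6} = v_{8}  so sig = (2; 1)
  P = {4,5}:  v_{4} + v_{5} = v_{6}  so sig = (2; 1)
  P = {4,8}:  v_{4} + v_{8} = v_{7}  so sig = (2; 1)
  P = {5,6}:  v_{5} + v_{6} = v_{2}  so sig = (2; 1)
  P = {5,7}:  v_{5} + v_{7} = v_{4}  so sig = (2; 1)
  P = {6,8}:  v_{6} + v_{8} = v_{4}  so sig = (2; 1)
  P = {2,7}:  v_{2} + v_{7} = v_{4} + v_{6}  so sig = (2; 1,1)
  P = {1,7}:  v_{1} + v_{7} = v_{4} + 2·v_{6}  so sig = (2; 1,2)
  P = {1,5}:  v_{1} + v_{5} = 2·v_{2}  so sig = (2; 2)
  P = {1,8}:  v_{1} + v_{8} = 2·v_{6}  so sig = (2; 2)
  P = {2,4}:  v_{2} + v_{4} = 2·v_{6}  so sig = (2; 2)
  P = {3,4}:  v_{3} + v_{4} = 2·v_{8}  so sig = (2; 2)
  P = {6,7}:  v_{6} + v_{7} = 2·v_{4}  so sig = (2; 2)
  P = {1,4}:  v_{1} + v_{4} = 3·v_{6}  so sig = (2; 3)
  P = {3,7}:  v_{3} + v_{7} = 3·v_{8}  so sig = (2; 3)

Sorted signature multiset PRS(X):
    |P|=2: 20 collections, coeffs (), (), (1), (1), (1), (1), (1), (1), (1), (1), (1), (1,1), (1,2), (2), (2), (2), (2), (2), (3), (3)


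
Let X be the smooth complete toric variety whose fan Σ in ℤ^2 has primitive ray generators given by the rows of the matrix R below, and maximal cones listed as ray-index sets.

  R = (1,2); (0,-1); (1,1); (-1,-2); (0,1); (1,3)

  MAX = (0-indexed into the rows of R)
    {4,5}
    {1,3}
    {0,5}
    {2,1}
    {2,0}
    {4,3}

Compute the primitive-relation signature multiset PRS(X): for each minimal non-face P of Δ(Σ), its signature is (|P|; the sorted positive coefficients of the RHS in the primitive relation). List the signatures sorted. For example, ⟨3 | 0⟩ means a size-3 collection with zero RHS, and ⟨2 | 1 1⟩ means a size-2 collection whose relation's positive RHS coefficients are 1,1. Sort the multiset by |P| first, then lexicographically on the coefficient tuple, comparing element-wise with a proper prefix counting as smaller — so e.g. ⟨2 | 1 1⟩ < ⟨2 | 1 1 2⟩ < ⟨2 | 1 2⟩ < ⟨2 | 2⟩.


Minimal non-faces — 9 found among 6 rays, 6 max cones:

  P = {0,3}:  v_{0} + v_{3} = 0  so sig = ⟨2 | 0⟩
  P = {1,4}:  v_{1} + v_{4} = 0  so sig = ⟨2 | 0⟩
  P = {0,1}:  v_{0} + v_{1} = v_{2}  so sig = ⟨2 | 1⟩
  P = {0,4}:  v_{0} + v_{4} = v_{5}  so sig = ⟨2 | 1⟩
  P = {1,5}:  v_{1} + v_{5} = v_{0}  so sig = ⟨2 | 1⟩
  P = {2,3}:  v_{2} + v_{3} = v_{1}  so sig = ⟨2 | 1⟩
  P = {2,4}:  v_{2} + v_{4} = v_{0}  so sig = ⟨2 | 1⟩
  P = {3,5}:  v_{3} + v_{5} = v_{4}  so sig = ⟨2 | 1⟩
  P = {2,5}:  v_{2} + v_{5} = 2·v_{0}  so sig = ⟨2 | 2⟩

Signatures (|P|; sorted positive RHS coefficients), sorted:
    |P|=2: 9 collections, coeffs (), (), (1), (1), (1), (1), (1), (1), (2)


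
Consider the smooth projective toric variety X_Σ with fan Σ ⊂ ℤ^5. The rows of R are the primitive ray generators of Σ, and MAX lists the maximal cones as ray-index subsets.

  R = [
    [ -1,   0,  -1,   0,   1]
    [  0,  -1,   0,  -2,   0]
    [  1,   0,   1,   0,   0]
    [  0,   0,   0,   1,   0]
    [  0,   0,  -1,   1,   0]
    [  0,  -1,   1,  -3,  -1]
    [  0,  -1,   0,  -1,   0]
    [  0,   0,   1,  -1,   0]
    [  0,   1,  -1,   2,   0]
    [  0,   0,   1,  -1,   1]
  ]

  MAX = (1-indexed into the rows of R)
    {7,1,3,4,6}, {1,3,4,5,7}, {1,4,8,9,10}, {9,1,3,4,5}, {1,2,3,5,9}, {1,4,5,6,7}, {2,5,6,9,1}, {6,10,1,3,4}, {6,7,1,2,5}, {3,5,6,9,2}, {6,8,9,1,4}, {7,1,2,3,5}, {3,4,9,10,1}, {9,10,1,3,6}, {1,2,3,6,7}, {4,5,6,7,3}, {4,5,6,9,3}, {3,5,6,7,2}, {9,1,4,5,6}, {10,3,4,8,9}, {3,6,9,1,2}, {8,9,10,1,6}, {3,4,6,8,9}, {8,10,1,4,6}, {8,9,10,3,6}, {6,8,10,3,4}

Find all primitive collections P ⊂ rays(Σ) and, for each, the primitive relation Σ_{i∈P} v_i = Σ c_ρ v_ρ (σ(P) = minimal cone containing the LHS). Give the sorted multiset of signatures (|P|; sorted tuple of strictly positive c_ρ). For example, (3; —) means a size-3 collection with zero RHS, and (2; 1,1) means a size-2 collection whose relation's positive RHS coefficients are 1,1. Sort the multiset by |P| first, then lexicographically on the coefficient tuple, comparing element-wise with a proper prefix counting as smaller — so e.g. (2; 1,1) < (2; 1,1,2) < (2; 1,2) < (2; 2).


Δ(Σ) — 10 vertices, 12 min non-faces:

  {5,8}:  v_{5} + v_{8} = 0  →  sig = (2; —)
  {2,4}:  v_{2} + v_{4} = v_{7}  →  sig = (2; 1)
  {7,9}:  v_{7} + v_{9} = v_{5}  →  sig = (2; 1)
  {5,10}:  v_{5} + v_{10} = v_{1} + v_{3}  →  sig = (2; 1,1)
  {2,8}:  v_{2} + v_{8} = v_{1} + v_{3} + v_{6}  →  sig = (2; 1,1,1)
  {7,8}:  v_{7} + v_{8} = v_{1} + v_{3} + v_{4} + v_{6}  →  sig = (2; 1,1,1,1)
  {7,10}:  v_{7} + v_{10} = 2·v_{1} + 2·v_{3} + v_{4} + v_{6}  →  sig = (2; 1,1,2,2)
  {2,10}:  v_{2} + v_{10} = 2·v_{1} + 2·v_{3} + v_{6}  →  sig = (2; 1,2,2)
  {1,3,8}:  v_{1} + v_{3} + v_{8} = v_{10}  →  sig = (3; 1)
  {1,3,5,6}:  v_{1} + v_{3} + v_{5} + v_{6} = v_{2}  →  sig = (4; 1)
  {4,6,9,10}:  v_{4} + v_{6} + v_{9} + v_{10} = v_{8}  →  sig = (4; 1)
  {1,3,4,6,9}:  v_{1} + v_{3} + v_{4} + v_{6} + v_{9} = 0  →  sig = (5; —)

so the primitive-relation signature multiset is
[(2; —), (2; 1), (2; 1), (2; 1,1), (2; 1,1,1), (2; 1,1,1,1), (2; 1,1,2,2), (2; 1,2,2), (3; 1), (4; 1), (4; 1), (5; —)]


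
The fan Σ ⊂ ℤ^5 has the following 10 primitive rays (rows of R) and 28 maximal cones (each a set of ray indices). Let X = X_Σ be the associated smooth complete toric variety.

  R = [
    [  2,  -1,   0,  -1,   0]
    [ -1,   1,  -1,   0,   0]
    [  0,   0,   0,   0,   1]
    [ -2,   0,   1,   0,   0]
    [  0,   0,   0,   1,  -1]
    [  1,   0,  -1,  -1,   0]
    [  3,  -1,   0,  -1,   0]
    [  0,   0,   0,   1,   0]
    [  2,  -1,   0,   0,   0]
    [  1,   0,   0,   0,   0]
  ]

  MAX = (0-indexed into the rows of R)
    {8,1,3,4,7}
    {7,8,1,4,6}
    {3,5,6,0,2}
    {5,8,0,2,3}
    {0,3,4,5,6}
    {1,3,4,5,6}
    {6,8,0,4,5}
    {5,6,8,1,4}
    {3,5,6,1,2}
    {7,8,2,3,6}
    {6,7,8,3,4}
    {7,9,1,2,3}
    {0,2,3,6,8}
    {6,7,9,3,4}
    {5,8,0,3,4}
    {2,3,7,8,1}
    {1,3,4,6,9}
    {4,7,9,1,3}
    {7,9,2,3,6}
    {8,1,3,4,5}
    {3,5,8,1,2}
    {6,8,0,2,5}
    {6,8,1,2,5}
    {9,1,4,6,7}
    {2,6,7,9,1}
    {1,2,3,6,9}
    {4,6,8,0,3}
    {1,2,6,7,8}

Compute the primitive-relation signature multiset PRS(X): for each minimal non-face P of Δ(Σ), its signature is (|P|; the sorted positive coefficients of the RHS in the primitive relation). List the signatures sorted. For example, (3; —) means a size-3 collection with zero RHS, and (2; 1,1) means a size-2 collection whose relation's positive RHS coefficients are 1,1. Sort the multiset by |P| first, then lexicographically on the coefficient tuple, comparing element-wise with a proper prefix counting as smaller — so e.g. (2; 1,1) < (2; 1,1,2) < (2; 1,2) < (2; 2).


The 10 primitive collections of Σ (r=10, n=5):

  {0,1}:  v_{0} + v_{1} = v_{5} — sig = (2; 1)
  {0,7}:  v_{0} + v_{7} = v_{8} — sig = (2; 1)
  {0,9}:  v_{0} + v_{9} = v_{6} — sig = (2; 1)
  {2,4}:  v_{2} + v_{4} = v_{7} — sig = (2; 1)
  {5,7}:  v_{5} + v_{7} = v_{1} + v_{8} — sig = (2; 1,1)
  {5,9}:  v_{5} + v_{9} = v_{1} + v_{6} — sig = (2; 1,1)
  {8,9}:  v_{8} + v_{9} = v_{6} + v_{7} — sig = (2; 1,1)
  {1,3,6,7}:  v_{1} + v_{3} + v_{6} + v_{7} = 0 — sig = (4; —)
  {1,3,6,8}:  v_{1} + v_{3} + v_{6} + v_{8} = v_{0} — sig = (4; 1)
  {3,5,6,8}:  v_{3} + v_{5} + v_{6} + v_{8} = 2·v_{0} — sig = (4; 2)

Hence PRS(X_Σ) =
[(2; 1), (2; 1), (2; 1), (2; 1), (2; 1,1), (2; 1,1), (2; 1,1), (4; —), (4; 1), (4; 2)]


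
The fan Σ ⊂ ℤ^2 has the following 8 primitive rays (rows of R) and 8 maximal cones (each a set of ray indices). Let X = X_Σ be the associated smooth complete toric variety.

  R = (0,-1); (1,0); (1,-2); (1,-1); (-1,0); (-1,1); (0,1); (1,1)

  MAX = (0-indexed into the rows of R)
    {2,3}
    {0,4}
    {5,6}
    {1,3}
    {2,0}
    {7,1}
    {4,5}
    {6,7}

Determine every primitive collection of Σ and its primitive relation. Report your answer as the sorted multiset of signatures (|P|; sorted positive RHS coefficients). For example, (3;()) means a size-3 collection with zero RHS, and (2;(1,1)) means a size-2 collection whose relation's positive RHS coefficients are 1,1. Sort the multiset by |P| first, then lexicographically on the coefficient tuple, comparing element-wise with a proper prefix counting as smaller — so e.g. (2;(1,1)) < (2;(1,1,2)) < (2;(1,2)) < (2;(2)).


Σ has 20 primitive collections:

  P = {0,6}:  v_{0} + v_{6} = 0  →  sig = (2;())
  P = {1,4}:  v_{1} + v_{4} = 0  →  sig = (2;())
  P = {3,5}:  v_{3} + v_{5} = 0  →  sig = (2;())
  P = {0,1}:  v_{0} + v_{1} = v_{3}  →  sig = (2;(1))
  P = {0,3}:  v_{0} + v_{3} = v_{2}  →  sig = (2;(1))
  P = {0,5}:  v_{0} + v_{5} = v_{4}  →  sig = (2;(1))
  P = {0,7}:  v_{0} + v_{7} = v_{1}  →  sig = (2;(1))
  P = {1,5}:  v_{1} + v_{5} = v_{6}  →  sig = (2;(1))
  P = {1,6}:  v_{1} + v_{6} = v_{7}  →  sig = (2;(1))
  P = {2,5}:  v_{2} + v_{5} = v_{0}  →  sig = (2;(1))
  P = {2,6}:  v_{2} + v_{6} = v_{3}  →  sig = (2;(1))
  P = {3,4}:  v_{3} + v_{4} = v_{0}  →  sig = (2;(1))
  P = {3,6}:  v_{3} + v_{6} = v_{1}  →  sig = (2;(1))
  P = {4,6}:  v_{4} + v_{6} = v_{5}  →  sig = (2;(1))
  P = {4,7}:  v_{4} + v_{7} = v_{6}  →  sig = (2;(1))
  P = {2,7}:  v_{2} + v_{7} = v_{1} + v_{3}  →  sig = (2;(1,1))
  P = {1,2}:  v_{1} + v_{2} = 2·v_{3}  →  sig = (2;(2))
  P = {2,4}:  v_{2} + v_{4} = 2·v_{0}  →  sig = (2;(2))
  P = {3,7}:  v_{3} + v_{7} = 2·v_{1}  →  sig = (2;(2))
  P = {5,7}:  v_{5} + v_{7} = 2·v_{6}  →  sig = (2;(2))

Sorted signature multiset PRS(X):
    (2;())
    (2;())
    (2;())
    (2;(1))
    (2;(1))
    (2;(1))
    (2;(1))
    (2;(1))
    (2;(1))
    (2;(1))
    (2;(1))
    (2;(1))
    (2;(1))
    (2;(1))
    (2;(1))
    (2;(1,1))
    (2;(2))
    (2;(2))
    (2;(2))
    (2;(2))


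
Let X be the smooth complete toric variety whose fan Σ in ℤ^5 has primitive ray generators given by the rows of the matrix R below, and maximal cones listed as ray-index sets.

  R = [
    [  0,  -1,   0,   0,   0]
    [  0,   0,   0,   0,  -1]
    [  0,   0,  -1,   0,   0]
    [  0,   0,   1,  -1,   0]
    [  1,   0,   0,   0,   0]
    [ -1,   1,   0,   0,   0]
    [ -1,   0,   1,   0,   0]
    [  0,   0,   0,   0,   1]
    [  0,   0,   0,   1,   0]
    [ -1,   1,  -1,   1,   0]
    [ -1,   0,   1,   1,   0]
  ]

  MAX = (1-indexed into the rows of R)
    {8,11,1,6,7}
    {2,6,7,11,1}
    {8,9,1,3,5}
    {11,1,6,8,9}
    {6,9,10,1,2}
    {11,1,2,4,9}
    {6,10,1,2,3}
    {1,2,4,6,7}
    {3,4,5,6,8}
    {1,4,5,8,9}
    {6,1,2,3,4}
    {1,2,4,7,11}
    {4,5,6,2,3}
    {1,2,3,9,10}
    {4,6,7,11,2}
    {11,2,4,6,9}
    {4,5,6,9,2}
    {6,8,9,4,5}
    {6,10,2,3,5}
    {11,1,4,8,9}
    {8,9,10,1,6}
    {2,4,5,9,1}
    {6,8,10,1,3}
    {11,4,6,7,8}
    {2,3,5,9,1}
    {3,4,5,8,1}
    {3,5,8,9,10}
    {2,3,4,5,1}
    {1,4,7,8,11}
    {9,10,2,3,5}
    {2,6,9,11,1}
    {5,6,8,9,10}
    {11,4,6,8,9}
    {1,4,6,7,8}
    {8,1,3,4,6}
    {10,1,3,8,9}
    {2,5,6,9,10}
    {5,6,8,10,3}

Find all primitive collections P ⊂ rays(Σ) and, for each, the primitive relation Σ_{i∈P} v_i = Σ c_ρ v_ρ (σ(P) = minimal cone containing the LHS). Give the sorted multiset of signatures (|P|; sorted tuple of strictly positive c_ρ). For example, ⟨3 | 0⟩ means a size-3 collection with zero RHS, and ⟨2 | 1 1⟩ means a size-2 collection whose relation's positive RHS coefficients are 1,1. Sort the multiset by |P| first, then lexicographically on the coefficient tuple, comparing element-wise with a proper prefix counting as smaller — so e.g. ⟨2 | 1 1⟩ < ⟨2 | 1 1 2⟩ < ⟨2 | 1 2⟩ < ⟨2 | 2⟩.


15 collections generate NE(X_Σ); each relation:

  P={2,8}:  v_{2} + v_{8} = 0  ⇒ sig = ⟨2 | 0⟩
  P={4,10}:  v_{4} + v_{10} = v_{6}  ⇒ sig = ⟨2 | 1⟩
  P={7,9}:  v_{7} + v_{9} = v_{11}  ⇒ sig = ⟨2 | 1⟩
  P={3,7}:  v_{3} + v_{7} = v_{1} + v_{6}  ⇒ sig = ⟨2 | 1 1⟩
  P={5,7}:  v_{5} + v_{7} = v_{4} + v_{9}  ⇒ sig = ⟨2 | 1 1⟩
  P={3,11}:  v_{3} + v_{11} = v_{1} + v_{6} + v_{9}  ⇒ sig = ⟨2 | 1 1 1⟩
  P={7,10}:  v_{7} + v_{10} = v_{1} + 2·v_{6} + v_{9}  ⇒ sig = ⟨2 | 1 1 2⟩
  P={5,11}:  v_{5} + v_{11} = v_{4} + 2·v_{9}  ⇒ sig = ⟨2 | 1 2⟩
  P={10,11}:  v_{10} + v_{11} = v_{1} + 2·v_{6} + 2·v_{9}  ⇒ sig = ⟨2 | 1 2 2⟩
  P={1,5,6}:  v_{1} + v_{5} + v_{6} = 0  ⇒ sig = ⟨3 | 0⟩
  P={3,4,9}:  v_{3} + v_{4} + v_{9} = 0  ⇒ sig = ⟨3 | 0⟩
  P={3,6,9}:  v_{3} + v_{6} + v_{9} = v_{10}  ⇒ sig = ⟨3 | 1⟩
  P={1,5,10}:  v_{1} + v_{5} + v_{10} = v_{3} + v_{9}  ⇒ sig = ⟨3 | 1 1⟩
  P={1,4,6,9}:  v_{1} + v_{4} + v_{6} + v_{9} = v_{7}  ⇒ sig = ⟨4 | 1⟩
  P={1,4,6,11}:  v_{1} + v_{4} + v_{6} + v_{11} = 2·v_{7}  ⇒ sig = ⟨4 | 2⟩

Hence PRS(X_Σ) =
{ ⟨2 | 0⟩,  ⟨2 | 1⟩ ×2,  ⟨2 | 1 1⟩ ×2,  ⟨2 | 1 1 1⟩,  ⟨2 | 1 1 2⟩,  ⟨2 | 1 2⟩,  ⟨2 | 1 2 2⟩,  ⟨3 | 0⟩ ×2,  ⟨3 | 1⟩,  ⟨3 | 1 1⟩,  ⟨4 | 1⟩,  ⟨4 | 2⟩ }


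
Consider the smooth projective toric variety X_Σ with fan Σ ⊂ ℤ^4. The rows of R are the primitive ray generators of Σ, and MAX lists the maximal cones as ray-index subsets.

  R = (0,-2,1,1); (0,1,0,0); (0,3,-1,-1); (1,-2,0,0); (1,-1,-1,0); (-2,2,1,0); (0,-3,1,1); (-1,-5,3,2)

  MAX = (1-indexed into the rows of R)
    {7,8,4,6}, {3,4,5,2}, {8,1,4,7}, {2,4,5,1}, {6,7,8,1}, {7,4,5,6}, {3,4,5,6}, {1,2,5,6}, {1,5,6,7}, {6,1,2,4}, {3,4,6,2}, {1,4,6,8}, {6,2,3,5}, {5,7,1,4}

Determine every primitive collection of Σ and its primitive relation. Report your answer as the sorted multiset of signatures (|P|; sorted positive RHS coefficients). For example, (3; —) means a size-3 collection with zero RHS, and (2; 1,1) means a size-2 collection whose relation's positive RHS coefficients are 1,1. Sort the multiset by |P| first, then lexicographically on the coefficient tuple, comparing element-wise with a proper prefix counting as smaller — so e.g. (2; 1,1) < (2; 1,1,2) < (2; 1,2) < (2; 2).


|primitive collections| = 9. Relations:

  P = {3,7}:  v_{3} + v_{7} = 0 ; sig = (2; —)
  P = {1,3}:  v_{1} + v_{3} = v_{2} ; sig = (2; 1)
  P = {2,7}:  v_{2} + v_{7} = v_{1} ; sig = (2; 1)
  P = {3,8}:  v_{3} + v_{8} = v_{1} + v_{4} + v_{6} ; sig = (2; 1,1,1)
  P = {2,8}:  v_{2} + v_{8} = 2·v_{1} + v_{4} + v_{6} ; sig = (2; 1,1,2)
  P = {5,8}:  v_{5} + v_{8} = 2·v_{7} ; sig = (2; 2)
  P = {2,4,5,6}:  v_{2} + v_{4} + v_{5} + v_{6} = 0 ; sig = (4; —)
  P = {1,4,5,6}:  v_{1} + v_{4} + v_{5} + v_{6} = v_{7} ; sig = (4; 1)
  P = {1,4,6,7}:  v_{1} + v_{4} + v_{6} + v_{7} = v_{8} ; sig = (4; 1)

so the primitive-relation signature multiset is
[(2; —), (2; 1), (2; 1), (2; 1,1,1), (2; 1,1,2), (2; 2), (4; —), (4; 1), (4; 1)]


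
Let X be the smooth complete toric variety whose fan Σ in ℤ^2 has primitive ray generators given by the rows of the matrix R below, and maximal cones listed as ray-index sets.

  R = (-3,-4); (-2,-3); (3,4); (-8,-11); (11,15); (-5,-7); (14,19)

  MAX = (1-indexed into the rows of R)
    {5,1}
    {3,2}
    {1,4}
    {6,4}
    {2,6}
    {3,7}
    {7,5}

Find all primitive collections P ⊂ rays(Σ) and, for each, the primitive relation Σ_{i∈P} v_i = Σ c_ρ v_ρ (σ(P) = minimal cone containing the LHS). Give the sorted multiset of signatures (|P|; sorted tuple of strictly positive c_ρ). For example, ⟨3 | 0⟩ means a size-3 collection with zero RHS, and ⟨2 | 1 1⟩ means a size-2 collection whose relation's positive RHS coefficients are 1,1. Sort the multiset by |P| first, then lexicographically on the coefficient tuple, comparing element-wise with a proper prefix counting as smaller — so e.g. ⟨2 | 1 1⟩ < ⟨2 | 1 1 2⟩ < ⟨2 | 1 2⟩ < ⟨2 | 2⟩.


The 14 primitive collections of Σ (r=7, n=2):

  P = {1,3}:  v_{1} + v_{3} = 0 — sig = ⟨2 | 0⟩
  P = {1,2}:  v_{1} + v_{2} = v_{6} — sig = ⟨2 | 1⟩
  P = {1,6}:  v_{1} + v_{6} = v_{4} — sig = ⟨2 | 1⟩
  P = {1,7}:  v_{1} + v_{7} = v_{5} — sig = ⟨2 | 1⟩
  P = {3,4}:  v_{3} + v_{4} = v_{6} — sig = ⟨2 | 1⟩
  P = {3,5}:  v_{3} + v_{5} = v_{7} — sig = ⟨2 | 1⟩
  P = {3,6}:  v_{3} + v_{6} = v_{2} — sig = ⟨2 | 1⟩
  P = {4,5}:  v_{4} + v_{5} = v_{3} — sig = ⟨2 | 1⟩
  P = {2,4}:  v_{2} + v_{4} = 2·v_{6} — sig = ⟨2 | 2⟩
  P = {4,7}:  v_{4} + v_{7} = 2·v_{3} — sig = ⟨2 | 2⟩
  P = {5,6}:  v_{5} + v_{6} = 2·v_{3} — sig = ⟨2 | 2⟩
  P = {2,5}:  v_{2} + v_{5} = 3·v_{3} — sig = ⟨2 | 3⟩
  P = {6,7}:  v_{6} + v_{7} = 3·v_{3} — sig = ⟨2 | 3⟩
  P = {2,7}:  v_{2} + v_{7} = 4·v_{3} — sig = ⟨2 | 4⟩

Signatures (|P|; sorted positive RHS coefficients), sorted:
    |P|=2: 14 collections, coeffs (), (1), (1), (1), (1), (1), (1), (1), (2), (2), (2), (3), (3), (4)


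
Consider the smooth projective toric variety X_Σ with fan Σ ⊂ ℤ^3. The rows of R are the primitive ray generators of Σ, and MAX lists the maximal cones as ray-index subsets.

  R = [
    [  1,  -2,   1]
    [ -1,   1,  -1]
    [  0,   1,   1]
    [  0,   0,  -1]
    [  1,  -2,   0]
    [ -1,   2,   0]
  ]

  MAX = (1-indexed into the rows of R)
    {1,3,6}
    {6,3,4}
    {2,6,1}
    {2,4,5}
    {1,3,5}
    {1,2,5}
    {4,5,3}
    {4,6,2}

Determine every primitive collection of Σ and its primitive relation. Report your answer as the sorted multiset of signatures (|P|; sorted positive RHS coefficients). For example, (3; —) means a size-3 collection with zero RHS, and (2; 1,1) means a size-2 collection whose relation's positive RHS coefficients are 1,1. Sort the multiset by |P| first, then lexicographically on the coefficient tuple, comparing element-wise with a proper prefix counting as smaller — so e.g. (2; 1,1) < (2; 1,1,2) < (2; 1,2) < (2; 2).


The 3 primitive collections of Σ (r=6, n=3):

  • {5,6}:  v_{5} + v_{6} = 0  →  sig = (2; —)
  • {1,4}:  v_{1} + v_{4} = v_{5}  →  sig = (2; 1)
  • {2,3}:  v_{2} + v_{3} = v_{6}  →  sig = (2; 1)

Sorted signature multiset PRS(X):
[(2; —), (2; 1), (2; 1)]
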